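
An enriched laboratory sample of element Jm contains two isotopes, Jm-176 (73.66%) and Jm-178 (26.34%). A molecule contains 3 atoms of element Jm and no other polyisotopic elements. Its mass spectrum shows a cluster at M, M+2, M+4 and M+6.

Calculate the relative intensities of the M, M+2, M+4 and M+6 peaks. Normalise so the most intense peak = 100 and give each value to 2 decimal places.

93.22 : 100.00 : 35.76 : 4.26

The 3 Jm atoms are independent, so intensities follow the terms of (0.7366 + 0.2634)^3.
P(M) = 0.7366^3 = 0.399664
P(M+2) = 3 × 0.7366^2 × 0.2634^1 = 0.428746
P(M+4) = 3 × 0.7366^1 × 0.2634^2 = 0.153315
P(M+6) = 0.2634^3 = 0.018275
The M+2 peak is largest (0.428746); scaling to 100 gives 93.22 : 100.00 : 35.76 : 4.26.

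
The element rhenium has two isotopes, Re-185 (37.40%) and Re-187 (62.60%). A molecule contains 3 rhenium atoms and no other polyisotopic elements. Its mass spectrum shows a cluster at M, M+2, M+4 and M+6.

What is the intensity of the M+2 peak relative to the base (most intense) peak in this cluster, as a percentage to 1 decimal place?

59.7%

Binomial terms of (0.3740 + 0.6260)^3: M 0.0523, M+2 0.2627, M+4 0.4397, M+6 0.2453 → M+4 is the base peak.
P(M+4) = C(3,2) × 0.3740^1 × 0.6260^2 = 3 × 0.3740 × 0.391876 = 0.439685 (base)
P(M+2) = C(3,1) × 0.3740^2 × 0.6260^1 = 3 × 0.139876 × 0.6260 = 0.262687
Relative intensity = 0.262687 / 0.439685 × 100 = 59.7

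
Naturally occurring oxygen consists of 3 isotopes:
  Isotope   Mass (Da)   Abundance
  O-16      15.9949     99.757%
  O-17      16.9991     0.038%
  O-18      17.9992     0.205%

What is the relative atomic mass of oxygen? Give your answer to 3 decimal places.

Average mass = Σ (abundance × isotope mass) = 0.99757 × 15.9949 + 0.00038 × 16.9991 + 0.00205 × 17.9992
= 15.95603 + 0.00646 + 0.03690 = 15.99939 Da

15.999 Da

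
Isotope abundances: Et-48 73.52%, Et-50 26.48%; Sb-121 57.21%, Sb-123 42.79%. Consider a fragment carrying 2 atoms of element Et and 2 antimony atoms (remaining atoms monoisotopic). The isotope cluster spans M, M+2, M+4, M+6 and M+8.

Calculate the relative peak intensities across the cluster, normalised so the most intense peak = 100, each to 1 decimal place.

45.1 : 100.0 : 79.7 : 26.9 : 3.3

Element Et pattern (n=2): 0.54051904 : 0.38936192 : 0.07011904
Antimony pattern (n=2): 0.32729841 : 0.48960318 : 0.18309841
Convolve the two distributions (both contribute in 2-u steps):
  M: 0.54051904×0.32729841 = 0.176911
  M+2: 0.54051904×0.48960318 + 0.38936192×0.32729841 = 0.392077
  M+4: 0.54051904×0.18309841 + 0.38936192×0.48960318 + 0.07011904×0.32729841 = 0.312551
  M+6: 0.38936192×0.18309841 + 0.07011904×0.48960318 = 0.105622
  M+8: 0.07011904×0.18309841 = 0.012839
Scale to base peak (0.392077) = 100: 45.1 : 100.0 : 79.7 : 26.9 : 3.3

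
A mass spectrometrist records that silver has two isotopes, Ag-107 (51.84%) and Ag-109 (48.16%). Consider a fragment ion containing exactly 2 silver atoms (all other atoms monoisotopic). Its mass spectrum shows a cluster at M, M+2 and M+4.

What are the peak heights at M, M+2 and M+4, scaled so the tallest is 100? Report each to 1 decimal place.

53.8 : 100.0 : 46.5

The 2 Ag atoms are independent, so intensities follow the terms of (0.5184 + 0.4816)^2.
P(M) = 0.5184^2 = 0.268739
P(M+2) = 2 × 0.5184^1 × 0.4816^1 = 0.499323
P(M+4) = 0.4816^2 = 0.231939
The M+2 peak is largest (0.499323); scaling to 100 gives 53.8 : 100.0 : 46.5.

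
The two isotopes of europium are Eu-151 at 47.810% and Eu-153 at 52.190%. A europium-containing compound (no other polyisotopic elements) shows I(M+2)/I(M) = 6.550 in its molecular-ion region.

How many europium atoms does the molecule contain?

6

With n Eu atoms, P(M+2)/P(M) = C(n,1)·p^(n−1)q / p^n = n·q/p = n · 0.52190/0.47810.
n = 6.550 × 0.47810/0.52190 = 6.00 ≈ 6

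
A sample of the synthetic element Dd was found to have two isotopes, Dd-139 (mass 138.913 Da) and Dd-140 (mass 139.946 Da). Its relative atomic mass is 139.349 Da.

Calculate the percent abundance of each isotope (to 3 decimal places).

Dd-139: 57.793%, Dd-140: 42.207%

Writing the weighted mean with unknown fraction x of Dd-139:
138.913·x + 139.946·(1 − x) = 139.349
(138.913 − 139.946)·x = 139.349 − 139.946
x = -0.597 / -1.033 = 0.57793 → 57.793% Dd-139, 42.207% Dd-140.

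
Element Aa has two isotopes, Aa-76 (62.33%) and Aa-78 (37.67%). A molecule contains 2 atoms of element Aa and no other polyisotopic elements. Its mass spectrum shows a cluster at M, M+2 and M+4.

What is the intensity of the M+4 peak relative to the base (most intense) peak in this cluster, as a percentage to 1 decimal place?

Term probabilities: M 0.3885, M+2 0.4696, M+4 0.1419. Base peak = M+2.
P(M+2) = C(2,1) × 0.6233^1 × 0.3767^1 = 2 × 0.6233 × 0.3767 = 0.469594 (base)
P(M+4) = C(2,2) × 0.6233^0 × 0.3767^2 = 1 × 1.0000 × 0.14190289 = 0.141903
Relative intensity = 0.141903 / 0.469594 × 100 = 30.2

30.2%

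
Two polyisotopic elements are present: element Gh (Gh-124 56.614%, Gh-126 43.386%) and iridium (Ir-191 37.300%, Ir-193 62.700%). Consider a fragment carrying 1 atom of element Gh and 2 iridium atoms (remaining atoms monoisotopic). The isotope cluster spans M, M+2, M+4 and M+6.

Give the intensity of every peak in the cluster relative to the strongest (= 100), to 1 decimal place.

Element Gh pattern (n=1): 0.56614 : 0.43386
Iridium pattern (n=2): 0.139129 : 0.467742 : 0.393129
Convolve the two distributions (both contribute in 2-u steps):
  M: 0.56614×0.139129 = 0.078766
  M+2: 0.56614×0.467742 + 0.43386×0.139129 = 0.325170
  M+4: 0.56614×0.393129 + 0.43386×0.467742 = 0.425501
  M+6: 0.43386×0.393129 = 0.170563
Scale to base peak (0.425501) = 100: 18.5 : 76.4 : 100.0 : 40.1

18.5 : 76.4 : 100.0 : 40.1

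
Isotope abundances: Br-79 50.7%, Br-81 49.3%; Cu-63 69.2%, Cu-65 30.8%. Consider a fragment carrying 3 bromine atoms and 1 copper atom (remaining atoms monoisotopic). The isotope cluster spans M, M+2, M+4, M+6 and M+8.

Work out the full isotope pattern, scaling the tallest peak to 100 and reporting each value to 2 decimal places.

24.18 : 81.31 : 100.00 : 52.77 : 9.90

Bromine pattern (n=3): 0.13032384 : 0.38017547 : 0.36967753 : 0.11982316
Copper pattern (n=1): 0.6920 : 0.3080
Convolve the two distributions (both contribute in 2-u steps):
  M: 0.13032384×0.6920 = 0.090184
  M+2: 0.13032384×0.3080 + 0.38017547×0.6920 = 0.303221
  M+4: 0.38017547×0.3080 + 0.36967753×0.6920 = 0.372911
  M+6: 0.36967753×0.3080 + 0.11982316×0.6920 = 0.196778
  M+8: 0.11982316×0.3080 = 0.036906
Scale to base peak (0.372911) = 100: 24.18 : 81.31 : 100.00 : 52.77 : 9.90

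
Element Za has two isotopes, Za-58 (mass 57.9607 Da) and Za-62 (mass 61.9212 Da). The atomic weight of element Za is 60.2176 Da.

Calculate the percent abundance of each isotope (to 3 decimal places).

Za-58: 43.015%, Za-62: 56.985%

Let x be the fractional abundance of Za-58; then Za-62 has abundance 1 − x.
57.9607·x + 61.9212·(1 − x) = 60.2176
(57.9607 − 61.9212)·x = 60.2176 − 61.9212
x = -1.7036 / -3.9605 = 0.43015 → 43.015% Za-58, 56.985% Za-62.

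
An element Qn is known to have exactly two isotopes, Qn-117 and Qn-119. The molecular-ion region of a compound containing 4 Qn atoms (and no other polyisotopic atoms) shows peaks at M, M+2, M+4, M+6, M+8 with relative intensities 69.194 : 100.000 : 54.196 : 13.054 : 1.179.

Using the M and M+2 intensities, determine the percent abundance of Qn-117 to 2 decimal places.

Let p = fractional abundance of Qn-117. I(M+2)/I(M) = [C(4,1)·p^3·(1−p)] / p^4 = 4·(1−p)/p = 100.000/69.194 = 1.4452
(1−p)/p = 1.4452/4 = 0.3613  ⇒  p = 1/(1 + 0.3613) = 0.7346
Qn-117: 73.46%, Qn-119: 26.54%.

73.46%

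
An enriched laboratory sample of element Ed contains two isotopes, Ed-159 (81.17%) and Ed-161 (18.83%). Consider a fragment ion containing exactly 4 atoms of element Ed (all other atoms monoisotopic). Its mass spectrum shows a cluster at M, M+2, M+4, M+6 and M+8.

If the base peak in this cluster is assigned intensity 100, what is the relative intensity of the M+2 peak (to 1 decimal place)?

92.8

Term probabilities: M 0.4341, M+2 0.4028, M+4 0.1402, M+6 0.0217, M+8 0.0013. Base peak = M.
P(M) = C(4,0) × 0.8117^4 × 0.1883^0 = 1 × 0.4340924 × 1.0000 = 0.434092 (base)
P(M+2) = C(4,1) × 0.8117^3 × 0.1883^1 = 4 × 0.53479414 × 0.1883 = 0.402807
Relative intensity = 0.402807 / 0.434092 × 100 = 92.8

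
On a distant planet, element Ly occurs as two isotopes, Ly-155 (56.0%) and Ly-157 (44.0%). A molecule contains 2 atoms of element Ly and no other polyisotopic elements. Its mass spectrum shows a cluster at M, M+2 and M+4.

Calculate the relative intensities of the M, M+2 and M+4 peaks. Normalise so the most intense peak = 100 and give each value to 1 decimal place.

63.6 : 100.0 : 39.3

Each Ly atom is independently Ly-155 (p = 0.560) or Ly-157 (q = 0.440); the cluster is the binomial expansion (p + q)^2.
P(M) = 0.560^2 = 0.313600
P(M+2) = 2 × 0.560^1 × 0.440^1 = 0.492800
P(M+4) = 0.440^2 = 0.193600
The M+2 peak is largest (0.492800); scaling to 100 gives 63.6 : 100.0 : 39.3.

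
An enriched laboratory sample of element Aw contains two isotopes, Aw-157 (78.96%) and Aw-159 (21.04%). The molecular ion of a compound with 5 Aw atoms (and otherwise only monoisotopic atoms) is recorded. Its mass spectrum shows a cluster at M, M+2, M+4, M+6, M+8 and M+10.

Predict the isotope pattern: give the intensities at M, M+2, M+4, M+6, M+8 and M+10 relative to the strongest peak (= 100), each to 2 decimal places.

Each Aw atom is independently Aw-157 (p = 0.7896) or Aw-159 (q = 0.2104); the cluster is the binomial expansion (p + q)^5.
P(M) = 0.7896^5 = 0.306927
P(M+2) = 5 × 0.7896^4 × 0.2104^1 = 0.408926
P(M+4) = 10 × 0.7896^3 × 0.2104^2 = 0.217928
P(M+6) = 10 × 0.7896^2 × 0.2104^3 = 0.058070
P(M+8) = 5 × 0.7896^1 × 0.2104^4 = 0.007737
P(M+10) = 0.2104^5 = 0.000412
The M+2 peak is largest (0.408926); scaling to 100 gives 75.06 : 100.00 : 53.29 : 14.20 : 1.89 : 0.10.

75.06 : 100.00 : 53.29 : 14.20 : 1.89 : 0.10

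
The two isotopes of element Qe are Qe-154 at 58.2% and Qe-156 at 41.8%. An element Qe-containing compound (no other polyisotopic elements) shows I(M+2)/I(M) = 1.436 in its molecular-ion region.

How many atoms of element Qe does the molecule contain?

2

For n independent Qe atoms, I(M+2)/I(M) = n · (abundance Qe-156) / (abundance Qe-154) = n · 0.418/0.582.
n = 1.436 × 0.582/0.418 = 2.00 ≈ 2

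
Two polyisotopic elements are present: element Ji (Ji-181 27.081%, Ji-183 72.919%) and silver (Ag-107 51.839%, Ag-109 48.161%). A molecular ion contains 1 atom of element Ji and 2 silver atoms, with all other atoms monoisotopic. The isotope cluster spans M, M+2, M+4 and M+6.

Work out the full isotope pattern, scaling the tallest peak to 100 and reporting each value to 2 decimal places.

17.05 : 77.57 : 100.00 : 39.62

Element Ji pattern (n=1): 0.27081 : 0.72919
Silver pattern (n=2): 0.26872819 : 0.49932362 : 0.23194819
Convolve the two distributions (both contribute in 2-u steps):
  M: 0.27081×0.26872819 = 0.072774
  M+2: 0.27081×0.49932362 + 0.72919×0.26872819 = 0.331176
  M+4: 0.27081×0.23194819 + 0.72919×0.49932362 = 0.426916
  M+6: 0.72919×0.23194819 = 0.169134
Scale to base peak (0.426916) = 100: 17.05 : 77.57 : 100.00 : 39.62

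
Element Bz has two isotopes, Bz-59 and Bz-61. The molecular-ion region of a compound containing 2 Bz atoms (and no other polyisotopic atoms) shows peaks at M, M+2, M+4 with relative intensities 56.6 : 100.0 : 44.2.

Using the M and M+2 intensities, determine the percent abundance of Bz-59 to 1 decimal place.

53.1%

Write p for the Bz-59 fraction. I(M+2)/I(M) = [C(2,1)·p^1·(1−p)] / p^2 = 2·(1−p)/p = 100.0/56.6 = 1.7668
(1−p)/p = 1.7668/2 = 0.8834  ⇒  p = 1/(1 + 0.8834) = 0.5310
Bz-59: 53.1%, Bz-61: 46.9%.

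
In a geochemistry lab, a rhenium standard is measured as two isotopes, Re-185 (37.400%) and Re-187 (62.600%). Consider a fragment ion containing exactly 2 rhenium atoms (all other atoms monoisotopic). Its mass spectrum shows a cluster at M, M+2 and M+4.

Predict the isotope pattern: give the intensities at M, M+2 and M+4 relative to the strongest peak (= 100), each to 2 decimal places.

The 2 Re atoms are independent, so intensities follow the terms of (0.37400 + 0.62600)^2.
P(M) = 0.37400^2 = 0.139876
P(M+2) = 2 × 0.37400^1 × 0.62600^1 = 0.468248
P(M+4) = 0.62600^2 = 0.391876
The M+2 peak is largest (0.468248); scaling to 100 gives 29.87 : 100.00 : 83.69.

29.87 : 100.00 : 83.69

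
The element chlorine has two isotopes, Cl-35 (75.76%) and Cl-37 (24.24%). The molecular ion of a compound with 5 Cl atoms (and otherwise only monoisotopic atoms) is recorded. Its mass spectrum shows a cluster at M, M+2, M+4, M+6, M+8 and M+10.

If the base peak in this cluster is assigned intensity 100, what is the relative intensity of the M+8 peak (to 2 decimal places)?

3.28

(0.7576 + 0.2424)^5 gives M 0.2496, M+2 0.3993, M+4 0.2555, M+6 0.0817, M+8 0.0131, M+10 0.0008; the largest is M+2.
P(M+2) = C(5,1) × 0.7576^4 × 0.2424^1 = 5 × 0.32942751 × 0.2424 = 0.399266 (base)
P(M+8) = C(5,4) × 0.7576^1 × 0.2424^4 = 5 × 0.7576 × 0.00345247 = 0.013078
Relative intensity = 0.013078 / 0.399266 × 100 = 3.28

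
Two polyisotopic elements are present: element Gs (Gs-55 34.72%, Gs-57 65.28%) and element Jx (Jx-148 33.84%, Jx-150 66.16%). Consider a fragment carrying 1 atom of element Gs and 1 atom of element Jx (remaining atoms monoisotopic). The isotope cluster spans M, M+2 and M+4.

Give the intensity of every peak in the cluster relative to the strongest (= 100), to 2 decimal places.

26.07 : 100.00 : 95.85

Element Gs pattern (n=1): 0.3472 : 0.6528
Element Jx pattern (n=1): 0.3384 : 0.6616
Convolve the two distributions (both contribute in 2-u steps):
  M: 0.3472×0.3384 = 0.117492
  M+2: 0.3472×0.6616 + 0.6528×0.3384 = 0.450615
  M+4: 0.6528×0.6616 = 0.431892
Scale to base peak (0.450615) = 100: 26.07 : 100.00 : 95.85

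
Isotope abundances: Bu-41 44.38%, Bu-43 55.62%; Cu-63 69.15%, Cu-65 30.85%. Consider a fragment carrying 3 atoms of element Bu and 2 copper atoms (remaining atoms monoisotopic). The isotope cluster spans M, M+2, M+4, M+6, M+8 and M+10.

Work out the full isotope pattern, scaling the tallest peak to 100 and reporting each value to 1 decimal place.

12.1 : 56.3 : 100.0 : 83.7 : 32.6 : 4.7

Element Bu pattern (n=3): 0.08741016 : 0.32864485 : 0.41187983 : 0.17206516
Copper pattern (n=2): 0.47817225 : 0.4266555 : 0.09517225
Convolve the two distributions (both contribute in 2-u steps):
  M: 0.08741016×0.47817225 = 0.041797
  M+2: 0.08741016×0.4266555 + 0.32864485×0.47817225 = 0.194443
  M+4: 0.08741016×0.09517225 + 0.32864485×0.4266555 + 0.41187983×0.47817225 = 0.345487
  M+6: 0.32864485×0.09517225 + 0.41187983×0.4266555 + 0.17206516×0.47817225 = 0.289285
  M+8: 0.41187983×0.09517225 + 0.17206516×0.4266555 = 0.112612
  M+10: 0.17206516×0.09517225 = 0.016376
Scale to base peak (0.345487) = 100: 12.1 : 56.3 : 100.0 : 83.7 : 32.6 : 4.7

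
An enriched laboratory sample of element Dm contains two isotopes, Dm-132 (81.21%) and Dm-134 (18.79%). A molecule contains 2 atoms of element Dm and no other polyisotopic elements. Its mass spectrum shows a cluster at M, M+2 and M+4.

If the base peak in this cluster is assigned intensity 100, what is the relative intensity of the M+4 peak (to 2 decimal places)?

Term probabilities: M 0.6595, M+2 0.3052, M+4 0.0353. Base peak = M.
P(M) = C(2,0) × 0.8121^2 × 0.1879^0 = 1 × 0.65950641 × 1.0000 = 0.659506 (base)
P(M+4) = C(2,2) × 0.8121^0 × 0.1879^2 = 1 × 1.0000 × 0.03530641 = 0.035306
Relative intensity = 0.035306 / 0.659506 × 100 = 5.35

5.35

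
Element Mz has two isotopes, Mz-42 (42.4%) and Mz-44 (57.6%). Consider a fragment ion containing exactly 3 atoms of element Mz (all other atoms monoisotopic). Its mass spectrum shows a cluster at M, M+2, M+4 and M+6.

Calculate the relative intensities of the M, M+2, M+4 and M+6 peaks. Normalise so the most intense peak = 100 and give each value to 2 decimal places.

18.06 : 73.61 : 100.00 : 45.28

The 3 Mz atoms are independent, so intensities follow the terms of (0.424 + 0.576)^3.
P(M) = 0.424^3 = 0.076225
P(M+2) = 3 × 0.424^2 × 0.576^1 = 0.310653
P(M+4) = 3 × 0.424^1 × 0.576^2 = 0.422019
P(M+6) = 0.576^3 = 0.191103
The M+4 peak is largest (0.422019); scaling to 100 gives 18.06 : 73.61 : 100.00 : 45.28.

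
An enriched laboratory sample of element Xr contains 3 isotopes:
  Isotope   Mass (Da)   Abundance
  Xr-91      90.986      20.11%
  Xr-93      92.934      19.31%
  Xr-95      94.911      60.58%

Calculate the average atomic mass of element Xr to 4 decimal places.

93.7399 Da

The abundance-weighted mean is 0.2011 × 90.986 + 0.1931 × 92.934 + 0.6058 × 94.911
= 18.29728 + 17.94556 + 57.49708 = 93.73992 Da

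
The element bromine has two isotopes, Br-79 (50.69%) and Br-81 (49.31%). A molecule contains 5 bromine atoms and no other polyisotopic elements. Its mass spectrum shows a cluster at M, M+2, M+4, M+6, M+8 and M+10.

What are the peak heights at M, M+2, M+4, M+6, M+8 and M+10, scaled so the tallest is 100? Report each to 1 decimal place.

The 5 Br atoms are independent, so intensities follow the terms of (0.5069 + 0.4931)^5.
P(M) = 0.5069^5 = 0.033467
P(M+2) = 5 × 0.5069^4 × 0.4931^1 = 0.162777
P(M+4) = 10 × 0.5069^3 × 0.4931^2 = 0.316692
P(M+6) = 10 × 0.5069^2 × 0.4931^3 = 0.308070
P(M+8) = 5 × 0.5069^1 × 0.4931^4 = 0.149842
P(M+10) = 0.4931^5 = 0.029152
The M+4 peak is largest (0.316692); scaling to 100 gives 10.6 : 51.4 : 100.0 : 97.3 : 47.3 : 9.2.

10.6 : 51.4 : 100.0 : 97.3 : 47.3 : 9.2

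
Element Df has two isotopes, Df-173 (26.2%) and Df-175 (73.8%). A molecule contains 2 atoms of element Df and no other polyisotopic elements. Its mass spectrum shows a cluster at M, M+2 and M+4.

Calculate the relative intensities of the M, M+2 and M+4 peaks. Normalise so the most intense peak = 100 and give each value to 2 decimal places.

Each Df atom is independently Df-173 (p = 0.262) or Df-175 (q = 0.738); the cluster is the binomial expansion (p + q)^2.
P(M) = 0.262^2 = 0.068644
P(M+2) = 2 × 0.262^1 × 0.738^1 = 0.386712
P(M+4) = 0.738^2 = 0.544644
The M+4 peak is largest (0.544644); scaling to 100 gives 12.60 : 71.00 : 100.00.

12.60 : 71.00 : 100.00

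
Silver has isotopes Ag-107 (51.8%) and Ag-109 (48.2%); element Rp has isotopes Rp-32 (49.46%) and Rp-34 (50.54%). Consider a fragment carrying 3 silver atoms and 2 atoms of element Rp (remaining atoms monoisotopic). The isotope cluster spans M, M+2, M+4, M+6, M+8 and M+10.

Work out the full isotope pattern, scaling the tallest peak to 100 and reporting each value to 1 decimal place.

10.7 : 51.7 : 100.0 : 96.6 : 46.6 : 9.0

Silver pattern (n=3): 0.13899183 : 0.3879965 : 0.3610315 : 0.11198017
Element Rp pattern (n=2): 0.24462916 : 0.49994168 : 0.25542916
Convolve the two distributions (both contribute in 2-u steps):
  M: 0.13899183×0.24462916 = 0.034001
  M+2: 0.13899183×0.49994168 + 0.3879965×0.24462916 = 0.164403
  M+4: 0.13899183×0.25542916 + 0.3879965×0.49994168 + 0.3610315×0.24462916 = 0.317797
  M+6: 0.3879965×0.25542916 + 0.3610315×0.49994168 + 0.11198017×0.24462916 = 0.306994
  M+8: 0.3610315×0.25542916 + 0.11198017×0.49994168 = 0.148202
  M+10: 0.11198017×0.25542916 = 0.028603
Scale to base peak (0.317797) = 100: 10.7 : 51.7 : 100.0 : 96.6 : 46.6 : 9.0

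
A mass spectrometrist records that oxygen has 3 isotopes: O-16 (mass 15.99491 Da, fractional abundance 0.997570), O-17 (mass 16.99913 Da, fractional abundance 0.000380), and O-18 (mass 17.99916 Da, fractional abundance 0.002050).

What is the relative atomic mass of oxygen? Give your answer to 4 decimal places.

15.9994 Da

Weight each isotope mass by its fractional abundance: 0.997570 × 15.99491 + 0.000380 × 16.99913 + 0.002050 × 17.99916
= 15.956042 + 0.006460 + 0.036898 = 15.999400 Da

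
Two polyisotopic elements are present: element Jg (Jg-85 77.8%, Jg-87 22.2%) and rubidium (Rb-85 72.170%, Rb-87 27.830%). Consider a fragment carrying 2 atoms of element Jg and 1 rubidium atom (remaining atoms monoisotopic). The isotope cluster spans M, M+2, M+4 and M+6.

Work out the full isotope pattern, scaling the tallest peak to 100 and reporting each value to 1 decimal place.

Element Jg pattern (n=2): 0.605284 : 0.345432 : 0.049284
Rubidium pattern (n=1): 0.7217 : 0.2783
Convolve the two distributions (both contribute in 2-u steps):
  M: 0.605284×0.7217 = 0.436833
  M+2: 0.605284×0.2783 + 0.345432×0.7217 = 0.417749
  M+4: 0.345432×0.2783 + 0.049284×0.7217 = 0.131702
  M+6: 0.049284×0.2783 = 0.013716
Scale to base peak (0.436833) = 100: 100.0 : 95.6 : 30.1 : 3.1

100.0 : 95.6 : 30.1 : 3.1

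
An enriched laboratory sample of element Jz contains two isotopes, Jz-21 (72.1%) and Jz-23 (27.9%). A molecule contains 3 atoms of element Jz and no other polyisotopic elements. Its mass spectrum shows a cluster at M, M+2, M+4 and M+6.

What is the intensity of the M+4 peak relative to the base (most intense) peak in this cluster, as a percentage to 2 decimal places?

38.70%

Binomial terms of (0.721 + 0.279)^3: M 0.3748, M+2 0.4351, M+4 0.1684, M+6 0.0217 → M+2 is the base peak.
P(M+2) = C(3,1) × 0.721^2 × 0.279^1 = 3 × 0.519841 × 0.2790 = 0.435107 (base)
P(M+4) = C(3,2) × 0.721^1 × 0.279^2 = 3 × 0.7210 × 0.077841 = 0.168370
Relative intensity = 0.168370 / 0.435107 × 100 = 38.70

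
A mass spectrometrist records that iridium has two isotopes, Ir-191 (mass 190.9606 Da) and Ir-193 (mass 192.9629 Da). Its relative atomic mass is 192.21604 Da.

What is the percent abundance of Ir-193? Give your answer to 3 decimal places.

62.700%

Let x be the fractional abundance of Ir-191; then Ir-193 has abundance 1 − x.
190.9606·x + 192.9629·(1 − x) = 192.21604
(190.9606 − 192.9629)·x = 192.21604 − 192.9629
x = -0.74686 / -2.0023 = 0.37300 → 37.300% Ir-191, 62.700% Ir-193.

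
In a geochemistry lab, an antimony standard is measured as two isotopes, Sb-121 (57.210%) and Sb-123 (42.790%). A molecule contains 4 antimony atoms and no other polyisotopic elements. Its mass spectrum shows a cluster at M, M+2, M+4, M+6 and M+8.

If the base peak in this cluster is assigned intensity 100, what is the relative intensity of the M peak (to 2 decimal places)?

(0.57210 + 0.42790)^4 gives M 0.1071, M+2 0.3205, M+4 0.3596, M+6 0.1793, M+8 0.0335; the largest is M+4.
P(M+4) = C(4,2) × 0.57210^2 × 0.42790^2 = 6 × 0.32729841 × 0.18309841 = 0.359567 (base)
P(M) = C(4,0) × 0.57210^4 × 0.42790^0 = 1 × 0.10712425 × 1.0000 = 0.107124
Relative intensity = 0.107124 / 0.359567 × 100 = 29.79

29.79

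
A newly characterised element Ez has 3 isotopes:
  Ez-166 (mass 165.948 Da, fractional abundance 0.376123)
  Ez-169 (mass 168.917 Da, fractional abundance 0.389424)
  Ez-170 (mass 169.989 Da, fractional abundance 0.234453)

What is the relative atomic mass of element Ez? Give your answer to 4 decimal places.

168.0516 Da

Ar = Σ fᵢ·mᵢ = 0.376123 × 165.948 + 0.389424 × 168.917 + 0.234453 × 169.989
= 62.41686 + 65.78033 + 39.85443 = 168.05162 Da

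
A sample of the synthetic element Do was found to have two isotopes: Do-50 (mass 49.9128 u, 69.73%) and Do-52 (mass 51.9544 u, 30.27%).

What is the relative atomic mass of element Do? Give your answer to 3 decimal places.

Ar = Σ fᵢ·mᵢ = 0.6973 × 49.9128 + 0.3027 × 51.9544
= 34.80420 + 15.72660 = 50.53080 u

50.531 u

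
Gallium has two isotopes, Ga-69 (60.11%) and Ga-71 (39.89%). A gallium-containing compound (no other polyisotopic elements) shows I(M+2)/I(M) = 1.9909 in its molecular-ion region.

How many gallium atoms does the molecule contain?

3

The M+2/M ratio from n Ga atoms is n · q/p = n · 0.3989/0.6011.
n = 1.9909 × 0.6011/0.3989 = 3.00 ≈ 3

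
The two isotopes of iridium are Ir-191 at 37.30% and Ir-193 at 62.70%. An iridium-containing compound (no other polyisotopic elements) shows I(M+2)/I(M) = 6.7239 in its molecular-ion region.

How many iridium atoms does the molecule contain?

4

With n Ir atoms, P(M+2)/P(M) = C(n,1)·p^(n−1)q / p^n = n·q/p = n · 0.6270/0.3730.
n = 6.7239 × 0.3730/0.6270 = 4.00 ≈ 4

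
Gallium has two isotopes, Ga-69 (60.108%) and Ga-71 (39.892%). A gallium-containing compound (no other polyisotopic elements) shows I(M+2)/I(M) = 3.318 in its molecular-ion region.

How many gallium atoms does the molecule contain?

For n independent Ga atoms, I(M+2)/I(M) = n · (abundance Ga-71) / (abundance Ga-69) = n · 0.39892/0.60108.
n = 3.318 × 0.60108/0.39892 = 5.00 ≈ 5

5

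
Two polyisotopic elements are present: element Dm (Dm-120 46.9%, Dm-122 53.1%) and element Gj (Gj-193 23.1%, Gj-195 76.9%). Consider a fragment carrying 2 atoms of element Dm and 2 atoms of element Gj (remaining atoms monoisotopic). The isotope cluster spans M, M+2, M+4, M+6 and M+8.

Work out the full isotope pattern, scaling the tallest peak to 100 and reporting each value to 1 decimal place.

Element Dm pattern (n=2): 0.219961 : 0.498078 : 0.281961
Element Gj pattern (n=2): 0.053361 : 0.355278 : 0.591361
Convolve the two distributions (both contribute in 2-u steps):
  M: 0.219961×0.053361 = 0.011737
  M+2: 0.219961×0.355278 + 0.498078×0.053361 = 0.104725
  M+4: 0.219961×0.591361 + 0.498078×0.355278 + 0.281961×0.053361 = 0.322078
  M+6: 0.498078×0.591361 + 0.281961×0.355278 = 0.394718
  M+8: 0.281961×0.591361 = 0.166741
Scale to base peak (0.394718) = 100: 3.0 : 26.5 : 81.6 : 100.0 : 42.2

3.0 : 26.5 : 81.6 : 100.0 : 42.2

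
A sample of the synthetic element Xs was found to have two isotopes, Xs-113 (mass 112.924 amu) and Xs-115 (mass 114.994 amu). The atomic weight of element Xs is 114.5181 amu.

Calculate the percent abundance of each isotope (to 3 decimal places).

Xs-113: 22.990%, Xs-115: 77.010%

Writing the weighted mean with unknown fraction x of Xs-113:
112.924·x + 114.994·(1 − x) = 114.5181
(112.924 − 114.994)·x = 114.5181 − 114.994
x = -0.4759 / -2.070 = 0.22990 → 22.990% Xs-113, 77.010% Xs-115.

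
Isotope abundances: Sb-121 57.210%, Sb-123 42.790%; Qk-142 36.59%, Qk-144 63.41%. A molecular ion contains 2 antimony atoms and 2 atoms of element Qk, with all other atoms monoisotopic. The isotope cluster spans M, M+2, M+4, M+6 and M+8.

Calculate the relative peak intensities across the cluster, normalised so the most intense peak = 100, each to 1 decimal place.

Antimony pattern (n=2): 0.32729841 : 0.48960318 : 0.18309841
Element Qk pattern (n=2): 0.13388281 : 0.46403438 : 0.40208281
Convolve the two distributions (both contribute in 2-u steps):
  M: 0.32729841×0.13388281 = 0.043820
  M+2: 0.32729841×0.46403438 + 0.48960318×0.13388281 = 0.217427
  M+4: 0.32729841×0.40208281 + 0.48960318×0.46403438 + 0.18309841×0.13388281 = 0.383308
  M+6: 0.48960318×0.40208281 + 0.18309841×0.46403438 = 0.281825
  M+8: 0.18309841×0.40208281 = 0.073621
Scale to base peak (0.383308) = 100: 11.4 : 56.7 : 100.0 : 73.5 : 19.2

11.4 : 56.7 : 100.0 : 73.5 : 19.2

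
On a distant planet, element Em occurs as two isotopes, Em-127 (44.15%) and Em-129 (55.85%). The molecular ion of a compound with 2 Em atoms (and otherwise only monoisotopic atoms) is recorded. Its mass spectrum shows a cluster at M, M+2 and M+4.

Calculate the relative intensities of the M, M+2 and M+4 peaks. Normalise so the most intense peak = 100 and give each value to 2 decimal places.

39.53 : 100.00 : 63.25

Each Em atom is independently Em-127 (p = 0.4415) or Em-129 (q = 0.5585); the cluster is the binomial expansion (p + q)^2.
P(M) = 0.4415^2 = 0.194922
P(M+2) = 2 × 0.4415^1 × 0.5585^1 = 0.493156
P(M+4) = 0.5585^2 = 0.311922
The M+2 peak is largest (0.493156); scaling to 100 gives 39.53 : 100.00 : 63.25.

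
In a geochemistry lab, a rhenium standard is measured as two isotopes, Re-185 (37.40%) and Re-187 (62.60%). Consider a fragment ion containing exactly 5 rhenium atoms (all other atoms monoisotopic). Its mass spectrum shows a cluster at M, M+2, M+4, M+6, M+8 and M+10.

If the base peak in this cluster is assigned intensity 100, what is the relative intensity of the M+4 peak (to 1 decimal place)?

Binomial terms of (0.3740 + 0.6260)^5: M 0.0073, M+2 0.0612, M+4 0.2050, M+6 0.3431, M+8 0.2872, M+10 0.0961 → M+6 is the base peak.
P(M+6) = C(5,3) × 0.3740^2 × 0.6260^3 = 10 × 0.139876 × 0.24531438 = 0.343136 (base)
P(M+4) = C(5,2) × 0.3740^3 × 0.6260^2 = 10 × 0.05231362 × 0.391876 = 0.205005
Relative intensity = 0.205005 / 0.343136 × 100 = 59.7

59.7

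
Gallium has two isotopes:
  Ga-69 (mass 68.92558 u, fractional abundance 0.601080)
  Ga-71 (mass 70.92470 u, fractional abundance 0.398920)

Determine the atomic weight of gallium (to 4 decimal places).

69.7231 u

The abundance-weighted mean is 0.601080 × 68.92558 + 0.398920 × 70.92470
= 41.429788 + 28.293281 = 69.723069 u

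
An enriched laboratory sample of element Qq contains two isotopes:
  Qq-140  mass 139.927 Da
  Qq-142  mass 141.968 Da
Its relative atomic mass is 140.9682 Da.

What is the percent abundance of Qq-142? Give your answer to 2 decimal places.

51.01%

Let x be the fractional abundance of Qq-140; then Qq-142 has abundance 1 − x.
139.927·x + 141.968·(1 − x) = 140.9682
(139.927 − 141.968)·x = 140.9682 − 141.968
x = -0.9998 / -2.041 = 0.48986 → 48.99% Qq-140, 51.01% Qq-142.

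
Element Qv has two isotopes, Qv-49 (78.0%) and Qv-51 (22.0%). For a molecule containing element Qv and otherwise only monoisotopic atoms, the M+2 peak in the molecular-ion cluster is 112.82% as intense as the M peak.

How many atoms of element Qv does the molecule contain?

4

The M+2/M ratio from n Qv atoms is n · q/p = n · 0.220/0.780.
n = 1.1282 × 0.780/0.220 = 4.00 ≈ 4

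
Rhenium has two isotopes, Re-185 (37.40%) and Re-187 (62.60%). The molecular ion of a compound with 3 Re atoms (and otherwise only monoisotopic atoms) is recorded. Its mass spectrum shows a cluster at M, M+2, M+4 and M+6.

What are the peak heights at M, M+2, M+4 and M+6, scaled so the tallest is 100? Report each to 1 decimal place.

The 3 Re atoms are independent, so intensities follow the terms of (0.3740 + 0.6260)^3.
P(M) = 0.3740^3 = 0.052314
P(M+2) = 3 × 0.3740^2 × 0.6260^1 = 0.262687
P(M+4) = 3 × 0.3740^1 × 0.6260^2 = 0.439685
P(M+6) = 0.6260^3 = 0.245314
The M+4 peak is largest (0.439685); scaling to 100 gives 11.9 : 59.7 : 100.0 : 55.8.

11.9 : 59.7 : 100.0 : 55.8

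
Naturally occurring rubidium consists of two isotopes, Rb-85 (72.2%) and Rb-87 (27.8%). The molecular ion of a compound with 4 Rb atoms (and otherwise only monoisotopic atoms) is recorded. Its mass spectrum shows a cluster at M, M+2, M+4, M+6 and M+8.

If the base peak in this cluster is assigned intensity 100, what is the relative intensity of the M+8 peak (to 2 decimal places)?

(0.722 + 0.278)^4 gives M 0.2717, M+2 0.4185, M+4 0.2417, M+6 0.0620, M+8 0.0060; the largest is M+2.
P(M+2) = C(4,1) × 0.722^3 × 0.278^1 = 4 × 0.37636705 × 0.2780 = 0.418520 (base)
P(M+8) = C(4,4) × 0.722^0 × 0.278^4 = 1 × 1.0000 × 0.00597282 = 0.005973
Relative intensity = 0.005973 / 0.418520 × 100 = 1.43

1.43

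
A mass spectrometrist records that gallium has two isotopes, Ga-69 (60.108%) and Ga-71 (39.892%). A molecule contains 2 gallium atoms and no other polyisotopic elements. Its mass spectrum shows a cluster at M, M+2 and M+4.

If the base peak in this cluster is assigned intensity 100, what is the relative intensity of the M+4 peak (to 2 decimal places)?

(0.60108 + 0.39892)^2 gives M 0.3613, M+2 0.4796, M+4 0.1591; the largest is M+2.
P(M+2) = C(2,1) × 0.60108^1 × 0.39892^1 = 2 × 0.60108 × 0.39892 = 0.479566 (base)
P(M+4) = C(2,2) × 0.60108^0 × 0.39892^2 = 1 × 1.0000 × 0.15913717 = 0.159137
Relative intensity = 0.159137 / 0.479566 × 100 = 33.18

33.18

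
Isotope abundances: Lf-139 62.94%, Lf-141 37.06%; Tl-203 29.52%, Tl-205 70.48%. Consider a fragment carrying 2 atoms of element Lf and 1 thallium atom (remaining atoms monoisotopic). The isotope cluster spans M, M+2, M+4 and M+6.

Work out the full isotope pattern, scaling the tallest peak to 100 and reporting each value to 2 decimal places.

Element Lf pattern (n=2): 0.39614436 : 0.46651128 : 0.13734436
Thallium pattern (n=1): 0.2952 : 0.7048
Convolve the two distributions (both contribute in 2-u steps):
  M: 0.39614436×0.2952 = 0.116942
  M+2: 0.39614436×0.7048 + 0.46651128×0.2952 = 0.416917
  M+4: 0.46651128×0.7048 + 0.13734436×0.2952 = 0.369341
  M+6: 0.13734436×0.7048 = 0.096800
Scale to base peak (0.416917) = 100: 28.05 : 100.00 : 88.59 : 23.22

28.05 : 100.00 : 88.59 : 23.22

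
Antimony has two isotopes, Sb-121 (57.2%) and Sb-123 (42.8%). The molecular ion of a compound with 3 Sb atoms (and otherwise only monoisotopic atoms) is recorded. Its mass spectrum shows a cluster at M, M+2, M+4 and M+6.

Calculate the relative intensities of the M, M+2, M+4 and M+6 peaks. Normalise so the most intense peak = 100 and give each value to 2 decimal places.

Each Sb atom is independently Sb-121 (p = 0.572) or Sb-123 (q = 0.428); the cluster is the binomial expansion (p + q)^3.
P(M) = 0.572^3 = 0.187149
P(M+2) = 3 × 0.572^2 × 0.428^1 = 0.420104
P(M+4) = 3 × 0.572^1 × 0.428^2 = 0.314344
P(M+6) = 0.428^3 = 0.078403
The M+2 peak is largest (0.420104); scaling to 100 gives 44.55 : 100.00 : 74.83 : 18.66.

44.55 : 100.00 : 74.83 : 18.66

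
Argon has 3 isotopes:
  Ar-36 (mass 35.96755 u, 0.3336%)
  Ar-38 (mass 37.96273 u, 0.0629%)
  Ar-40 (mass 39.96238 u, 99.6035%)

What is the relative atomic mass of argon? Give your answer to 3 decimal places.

Ar = Σ fᵢ·mᵢ = 0.003336 × 35.96755 + 0.000629 × 37.96273 + 0.996035 × 39.96238
= 0.119988 + 0.023879 + 39.803929 = 39.947796 u

39.948 u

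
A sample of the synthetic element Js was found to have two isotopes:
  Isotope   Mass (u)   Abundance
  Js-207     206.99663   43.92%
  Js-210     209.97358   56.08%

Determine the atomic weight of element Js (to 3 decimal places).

Ar = Σ fᵢ·mᵢ = 0.4392 × 206.99663 + 0.5608 × 209.97358
= 90.912920 + 117.753184 = 208.666104 u

208.666 u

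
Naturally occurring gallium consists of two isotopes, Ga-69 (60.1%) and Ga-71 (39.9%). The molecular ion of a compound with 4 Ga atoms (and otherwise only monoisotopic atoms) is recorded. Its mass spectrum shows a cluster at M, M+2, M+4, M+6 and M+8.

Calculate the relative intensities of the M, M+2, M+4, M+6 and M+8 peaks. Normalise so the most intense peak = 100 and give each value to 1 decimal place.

Expanding (0.601 + 0.399)^4:
P(M) = 0.601^4 = 0.130466
P(M+2) = 4 × 0.601^3 × 0.399^1 = 0.346463
P(M+4) = 6 × 0.601^2 × 0.399^2 = 0.345021
P(M+6) = 4 × 0.601^1 × 0.399^3 = 0.152705
P(M+8) = 0.399^4 = 0.025345
The M+2 peak is largest (0.346463); scaling to 100 gives 37.7 : 100.0 : 99.6 : 44.1 : 7.3.

37.7 : 100.0 : 99.6 : 44.1 : 7.3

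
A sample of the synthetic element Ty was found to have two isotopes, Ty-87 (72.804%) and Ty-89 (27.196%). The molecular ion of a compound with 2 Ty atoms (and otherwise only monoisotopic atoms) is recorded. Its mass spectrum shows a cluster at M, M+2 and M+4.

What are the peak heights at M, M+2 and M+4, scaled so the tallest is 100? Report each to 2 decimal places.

100.00 : 74.71 : 13.95

The 2 Ty atoms are independent, so intensities follow the terms of (0.72804 + 0.27196)^2.
P(M) = 0.72804^2 = 0.530042
P(M+2) = 2 × 0.72804^1 × 0.27196^1 = 0.395996
P(M+4) = 0.27196^2 = 0.073962
The M peak is largest (0.530042); scaling to 100 gives 100.00 : 74.71 : 13.95.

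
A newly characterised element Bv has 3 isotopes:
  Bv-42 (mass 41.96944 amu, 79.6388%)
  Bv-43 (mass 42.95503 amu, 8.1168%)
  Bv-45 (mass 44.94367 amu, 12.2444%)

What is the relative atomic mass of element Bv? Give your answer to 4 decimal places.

Ar = Σ fᵢ·mᵢ = 0.796388 × 41.96944 + 0.081168 × 42.95503 + 0.122444 × 44.94367
= 33.423958 + 3.486574 + 5.503083 = 42.413615 amu

42.4136 amu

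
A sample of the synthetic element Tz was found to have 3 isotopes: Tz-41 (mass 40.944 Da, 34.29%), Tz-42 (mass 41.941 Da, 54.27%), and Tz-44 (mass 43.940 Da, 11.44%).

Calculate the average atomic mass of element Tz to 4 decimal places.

41.8278 Da

Average mass = Σ (abundance × isotope mass) = 0.3429 × 40.944 + 0.5427 × 41.941 + 0.1144 × 43.940
= 14.03970 + 22.76138 + 5.02674 = 41.82782 Da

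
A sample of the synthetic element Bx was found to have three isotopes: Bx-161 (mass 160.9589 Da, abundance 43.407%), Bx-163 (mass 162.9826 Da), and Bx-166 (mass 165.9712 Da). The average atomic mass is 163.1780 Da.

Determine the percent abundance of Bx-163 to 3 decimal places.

20.662%

The remaining 56.593% is split between Bx-163 (fraction x) and Bx-166 (fraction 0.56593 − x).
Substituting: 162.9826x + 165.9712(0.56593 − x) = 93.310570277
(162.9826 − 165.9712)x = -0.617510939  ⇒  x = 0.20662, y = 0.35931
Bx-163: 20.662%, Bx-166: 35.931%.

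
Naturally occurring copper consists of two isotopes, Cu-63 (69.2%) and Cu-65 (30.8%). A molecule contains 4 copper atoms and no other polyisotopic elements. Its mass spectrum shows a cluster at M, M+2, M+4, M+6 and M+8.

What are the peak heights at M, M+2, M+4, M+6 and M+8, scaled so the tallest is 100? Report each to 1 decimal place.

56.2 : 100.0 : 66.8 : 19.8 : 2.2

Each Cu atom is independently Cu-63 (p = 0.692) or Cu-65 (q = 0.308); the cluster is the binomial expansion (p + q)^4.
P(M) = 0.692^4 = 0.229311
P(M+2) = 4 × 0.692^3 × 0.308^1 = 0.408253
P(M+4) = 6 × 0.692^2 × 0.308^2 = 0.272562
P(M+6) = 4 × 0.692^1 × 0.308^3 = 0.080876
P(M+8) = 0.308^4 = 0.008999
The M+2 peak is largest (0.408253); scaling to 100 gives 56.2 : 100.0 : 66.8 : 19.8 : 2.2.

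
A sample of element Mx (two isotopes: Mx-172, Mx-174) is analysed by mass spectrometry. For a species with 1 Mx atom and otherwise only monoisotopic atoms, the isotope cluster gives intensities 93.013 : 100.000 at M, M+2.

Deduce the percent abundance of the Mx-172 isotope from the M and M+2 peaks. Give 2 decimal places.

48.19%

Write p for the Mx-172 fraction. I(M+2)/I(M) = [C(1,1)·p^0·(1−p)] / p^1 = 1·(1−p)/p = 100.000/93.013 = 1.0751
(1−p)/p = 1.0751/1 = 1.0751  ⇒  p = 1/(1 + 1.0751) = 0.4819
Mx-172: 48.19%, Mx-174: 51.81%.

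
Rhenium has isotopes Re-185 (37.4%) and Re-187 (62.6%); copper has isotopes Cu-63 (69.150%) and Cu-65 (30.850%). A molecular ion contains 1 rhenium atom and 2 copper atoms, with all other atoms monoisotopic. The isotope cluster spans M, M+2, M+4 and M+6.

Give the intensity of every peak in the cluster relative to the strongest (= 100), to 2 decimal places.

Rhenium pattern (n=1): 0.3740 : 0.6260
Copper pattern (n=2): 0.47817225 : 0.4266555 : 0.09517225
Convolve the two distributions (both contribute in 2-u steps):
  M: 0.3740×0.47817225 = 0.178836
  M+2: 0.3740×0.4266555 + 0.6260×0.47817225 = 0.458905
  M+4: 0.3740×0.09517225 + 0.6260×0.4266555 = 0.302681
  M+6: 0.6260×0.09517225 = 0.059578
Scale to base peak (0.458905) = 100: 38.97 : 100.00 : 65.96 : 12.98

38.97 : 100.00 : 65.96 : 12.98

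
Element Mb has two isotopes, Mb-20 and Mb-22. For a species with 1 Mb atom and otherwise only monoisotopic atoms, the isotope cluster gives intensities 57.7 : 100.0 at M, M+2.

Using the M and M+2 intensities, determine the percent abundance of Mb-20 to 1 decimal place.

If p is the fraction of Mb that is Mb-20, then I(M+2)/I(M) = [C(1,1)·p^0·(1−p)] / p^1 = 1·(1−p)/p = 100.0/57.7 = 1.7331
(1−p)/p = 1.7331/1 = 1.7331  ⇒  p = 1/(1 + 1.7331) = 0.3659
Mb-20: 36.6%, Mb-22: 63.4%.

36.6%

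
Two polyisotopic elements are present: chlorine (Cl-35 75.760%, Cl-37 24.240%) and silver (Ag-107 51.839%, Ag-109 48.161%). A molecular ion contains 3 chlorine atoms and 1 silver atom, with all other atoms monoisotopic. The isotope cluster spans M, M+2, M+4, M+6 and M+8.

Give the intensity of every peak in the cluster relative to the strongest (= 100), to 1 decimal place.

Chlorine pattern (n=3): 0.4348304 : 0.41738208 : 0.13354464 : 0.01424288
Silver pattern (n=1): 0.51839 : 0.48161
Convolve the two distributions (both contribute in 2-u steps):
  M: 0.4348304×0.51839 = 0.225412
  M+2: 0.4348304×0.48161 + 0.41738208×0.51839 = 0.425785
  M+4: 0.41738208×0.48161 + 0.13354464×0.51839 = 0.270244
  M+6: 0.13354464×0.48161 + 0.01424288×0.51839 = 0.071700
  M+8: 0.01424288×0.48161 = 0.006860
Scale to base peak (0.425785) = 100: 52.9 : 100.0 : 63.5 : 16.8 : 1.6

52.9 : 100.0 : 63.5 : 16.8 : 1.6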